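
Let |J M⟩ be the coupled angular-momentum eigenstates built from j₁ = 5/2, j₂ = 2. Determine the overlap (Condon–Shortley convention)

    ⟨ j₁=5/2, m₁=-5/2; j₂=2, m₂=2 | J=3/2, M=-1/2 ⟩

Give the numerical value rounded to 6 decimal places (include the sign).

triangle: 3!×2!×1!/7! = 12/5040
(j±m)!: 0!×5!×4!×0!×1!×2! = 5760
prefactor² = (2J+1)×Δ×N² = 384/7
  k=3: −1/(3!×0!×2!×1!×0!×0!) = -1/12
Σ = -1/12  ⇒  CG² = 384/7×(-1/12)² = 8/21
CG = −√(8/21) = -0.617213

-0.617213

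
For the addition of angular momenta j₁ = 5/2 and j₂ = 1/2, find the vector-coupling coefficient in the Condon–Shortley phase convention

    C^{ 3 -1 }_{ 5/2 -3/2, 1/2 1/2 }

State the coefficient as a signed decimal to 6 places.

j₁+j₂−J=0  J+j₁−j₂=5  J−j₁+j₂=1  j₁+j₂+J+1=7
(j₁±m₁, j₂±m₂, J±M) = (1,4,1,0,2,4)
P² = 192
sum k=0..0:
  [0] +1/24 = 1/24
S = 1/24
C² = P²·S² = 1/3 ; C = +0.577350

+√(1/3) ≈ +0.577350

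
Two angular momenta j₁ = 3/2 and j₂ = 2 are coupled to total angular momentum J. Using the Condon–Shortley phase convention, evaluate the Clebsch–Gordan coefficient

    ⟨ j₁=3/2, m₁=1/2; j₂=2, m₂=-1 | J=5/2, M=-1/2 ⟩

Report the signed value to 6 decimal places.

+0.597614  (= +√(5/14))

triangle: 1!×2!×3!/7! = 12/5040
(j±m)!: 2!×1!×1!×3!×2!×3! = 144
prefactor² = (2J+1)×Δ×N² = 72/35
  k=0: +1/(0!×1!×1!×1!×1!×2!) = 1/2
  k=1: −1/(1!×0!×0!×0!×2!×3!) = -1/12
Σ = 5/12  ⇒  CG² = 72/35×5/12² = 5/14
CG = +√(5/14) = +0.597614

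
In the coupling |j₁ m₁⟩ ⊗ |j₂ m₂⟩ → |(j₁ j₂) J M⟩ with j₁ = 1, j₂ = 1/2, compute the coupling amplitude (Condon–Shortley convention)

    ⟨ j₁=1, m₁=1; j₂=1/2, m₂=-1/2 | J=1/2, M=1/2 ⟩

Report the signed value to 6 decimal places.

j₁+j₂−J=1  J+j₁−j₂=1  J−j₁+j₂=0  j₁+j₂+J+1=3
(j₁±m₁, j₂±m₂, J±M) = (2,0,0,1,1,0)
P² = 2/3
sum k=0..0:
  [0] +1/1 = 1
S = 1
C² = P²·S² = 2/3 ; C = +0.816497

+√(2/3) ≈ +0.816497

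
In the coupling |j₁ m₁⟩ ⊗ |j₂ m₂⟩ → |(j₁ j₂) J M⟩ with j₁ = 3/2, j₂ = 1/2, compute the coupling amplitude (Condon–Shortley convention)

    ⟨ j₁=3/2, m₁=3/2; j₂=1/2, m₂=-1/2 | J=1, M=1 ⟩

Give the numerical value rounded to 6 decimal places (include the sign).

+0.866025  (= +√(3/4))

j₁+j₂−J=1  J+j₁−j₂=2  J−j₁+j₂=0  j₁+j₂+J+1=4
(j₁±m₁, j₂±m₂, J±M) = (3,0,0,1,2,0)
P² = 3
sum k=0..0:
  [0] +1/2 = 1/2
S = 1/2
C² = P²·S² = 3/4 ; C = +0.866025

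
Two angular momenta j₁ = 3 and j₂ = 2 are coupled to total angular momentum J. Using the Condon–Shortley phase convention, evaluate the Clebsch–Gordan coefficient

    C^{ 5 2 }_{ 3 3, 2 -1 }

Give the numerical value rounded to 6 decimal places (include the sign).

j₁+j₂−J=0  J+j₁−j₂=6  J−j₁+j₂=4  j₁+j₂+J+1=11
(j₁±m₁, j₂±m₂, J±M) = (6,0,1,3,7,3)
P² = 622080
sum k=0..0:
  [0] +1/4320 = 1/4320
S = 1/4320
C² = P²·S² = 1/30 ; C = +0.182574

+0.182574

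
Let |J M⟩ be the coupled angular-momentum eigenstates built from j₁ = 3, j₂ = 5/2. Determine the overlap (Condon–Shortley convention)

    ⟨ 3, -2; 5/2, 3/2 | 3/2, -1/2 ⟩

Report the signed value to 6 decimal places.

√[4·4!2!1!/8! · 1!5!4!1!1!2!] = √(192/7)
  +(−1)^3/∏(3,1,2,1,0,0)! = -1/12  (running -1/12)
  +(−1)^4/∏(4,0,1,0,1,1)! = 1/24  (running -1/24)
⟨..|..⟩ = √(192/7)·(-1/24) = -0.218218

−√(1/21) = -0.218218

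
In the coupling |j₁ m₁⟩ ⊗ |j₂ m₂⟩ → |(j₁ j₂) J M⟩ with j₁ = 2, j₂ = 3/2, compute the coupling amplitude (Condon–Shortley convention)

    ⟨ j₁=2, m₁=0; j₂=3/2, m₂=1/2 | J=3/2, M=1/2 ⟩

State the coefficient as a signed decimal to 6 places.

√[4·2!2!1!/6! · 2!2!2!1!2!1!] = √(16/45)
  +(−1)^1/∏(1,1,1,1,1,0)! = -1  (running -1)
  +(−1)^2/∏(2,0,0,0,2,1)! = 1/4  (running -3/4)
⟨..|..⟩ = √(16/45)·(-3/4) = -0.447214

-0.447214  (= −√(1/5))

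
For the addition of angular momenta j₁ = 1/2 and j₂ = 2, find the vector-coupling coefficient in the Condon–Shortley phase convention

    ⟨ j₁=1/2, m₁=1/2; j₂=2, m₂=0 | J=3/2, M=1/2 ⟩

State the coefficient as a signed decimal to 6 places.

j₁+j₂−J=1  J+j₁−j₂=0  J−j₁+j₂=3  j₁+j₂+J+1=5
(j₁±m₁, j₂±m₂, J±M) = (1,0,2,2,2,1)
P² = 8/5
sum k=0..0:
  [0] +1/2 = 1/2
S = 1/2
C² = P²·S² = 2/5 ; C = +0.632456

+√(2/5) ≈ +0.632456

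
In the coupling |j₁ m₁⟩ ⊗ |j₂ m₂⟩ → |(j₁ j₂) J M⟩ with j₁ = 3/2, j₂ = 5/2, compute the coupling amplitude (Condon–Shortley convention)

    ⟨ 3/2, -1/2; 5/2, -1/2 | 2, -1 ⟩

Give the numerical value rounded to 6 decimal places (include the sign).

j₁+j₂−J=2  J+j₁−j₂=1  J−j₁+j₂=3  j₁+j₂+J+1=7
(j₁±m₁, j₂±m₂, J±M) = (1,2,2,3,1,3)
P² = 12/7
sum k=1..2:
  [1] −1/2 = -1/2
  [2] +1/12 = 1/12
S = -5/12
C² = P²·S² = 25/84 ; C = -0.545545

-0.545545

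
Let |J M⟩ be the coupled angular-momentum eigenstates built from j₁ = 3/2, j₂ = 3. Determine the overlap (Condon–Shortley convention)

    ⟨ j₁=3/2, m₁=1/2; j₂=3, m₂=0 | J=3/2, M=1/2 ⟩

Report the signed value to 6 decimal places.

j₁+j₂−J=3  J+j₁−j₂=0  J−j₁+j₂=3  j₁+j₂+J+1=7
(j₁±m₁, j₂±m₂, J±M) = (2,1,3,3,2,1)
P² = 144/35
sum k=1..1:
  [1] −1/4 = -1/4
S = -1/4
C² = P²·S² = 9/35 ; C = -0.507093

−√(9/35) ≈ -0.507093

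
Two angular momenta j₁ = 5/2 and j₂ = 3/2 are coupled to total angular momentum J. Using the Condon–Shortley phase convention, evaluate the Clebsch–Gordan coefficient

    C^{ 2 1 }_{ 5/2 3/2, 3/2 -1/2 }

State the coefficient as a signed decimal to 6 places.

+0.154303

j₁+j₂−J=2  J+j₁−j₂=3  J−j₁+j₂=1  j₁+j₂+J+1=7
(j₁±m₁, j₂±m₂, J±M) = (4,1,1,2,3,1)
P² = 24/7
sum k=0..1:
  [0] +1/4 = 1/4
  [1] −1/6 = -1/6
S = 1/12
C² = P²·S² = 1/42 ; C = +0.154303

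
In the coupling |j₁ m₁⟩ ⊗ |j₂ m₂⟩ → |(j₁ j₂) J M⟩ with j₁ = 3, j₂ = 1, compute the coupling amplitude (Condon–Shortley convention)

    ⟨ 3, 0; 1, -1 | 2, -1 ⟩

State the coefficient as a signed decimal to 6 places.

+√(1/7) = +0.377964

triangle: 2!×4!×0!/7! = 48/5040
(j±m)!: 3!×3!×0!×2!×1!×3! = 432
prefactor² = (2J+1)×Δ×N² = 144/7
  k=0: +1/(0!×2!×3!×0!×1!×0!) = 1/12
Σ = 1/12  ⇒  CG² = 144/7×1/12² = 1/7
CG = +√(1/7) = +0.377964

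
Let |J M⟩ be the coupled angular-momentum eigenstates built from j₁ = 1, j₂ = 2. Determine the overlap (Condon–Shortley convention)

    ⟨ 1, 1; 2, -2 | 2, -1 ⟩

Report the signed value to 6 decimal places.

√[5·1!1!3!/6! · 2!0!0!4!1!3!] = √(12)
  +(−1)^0/∏(0,1,0,0,1,3)! = 1/6  (running 1/6)
⟨..|..⟩ = √(12)·(1/6) = +0.577350

+0.577350  (= +√(1/3))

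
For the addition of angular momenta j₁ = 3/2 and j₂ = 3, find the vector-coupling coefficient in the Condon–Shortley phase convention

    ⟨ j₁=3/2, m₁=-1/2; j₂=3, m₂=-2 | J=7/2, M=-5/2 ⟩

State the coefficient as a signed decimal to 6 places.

+0.377964  (= +√(1/7))

j₁+j₂−J=1  J+j₁−j₂=2  J−j₁+j₂=5  j₁+j₂+J+1=9
(j₁±m₁, j₂±m₂, J±M) = (1,2,1,5,1,6)
P² = 6400/7
sum k=0..1:
  [0] +1/48 = 1/48
  [1] −1/120 = -1/120
S = 1/80
C² = P²·S² = 1/7 ; C = +0.377964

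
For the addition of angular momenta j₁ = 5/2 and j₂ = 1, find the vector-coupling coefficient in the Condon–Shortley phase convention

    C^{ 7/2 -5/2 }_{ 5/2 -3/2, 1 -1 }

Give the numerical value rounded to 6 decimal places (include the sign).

√[8·0!5!2!/8! · 1!4!0!2!1!6!] = √(11520/7)
  +(−1)^0/∏(0,0,4,0,1,2)! = 1/48  (running 1/48)
⟨..|..⟩ = √(11520/7)·(1/48) = +0.845154

+0.845154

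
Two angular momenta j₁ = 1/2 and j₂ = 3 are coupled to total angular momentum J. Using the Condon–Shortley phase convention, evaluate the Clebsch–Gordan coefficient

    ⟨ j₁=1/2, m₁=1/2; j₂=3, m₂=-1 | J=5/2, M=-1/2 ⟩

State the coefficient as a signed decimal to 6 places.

+0.755929  (= +√(4/7))

triangle: 1!·0!·5!/7! = 120/5040
(j±m)!: 1!·0!·2!·4!·2!·3! = 576
prefactor² = (2J+1)·Δ·N² = 576/7
  k=0: +1/(0!·1!·0!·2!·0!·3!) = 1/12
Σ = 1/12  ⇒  CG² = 576/7·1/12² = 4/7
CG = +√(4/7) = +0.755929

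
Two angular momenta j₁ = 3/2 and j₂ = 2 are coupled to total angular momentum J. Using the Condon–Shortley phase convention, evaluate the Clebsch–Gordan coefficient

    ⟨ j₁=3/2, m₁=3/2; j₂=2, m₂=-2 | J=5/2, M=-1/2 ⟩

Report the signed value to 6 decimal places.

√[6·1!2!3!/7! · 3!0!0!4!2!3!] = √(864/35)
  +(−1)^0/∏(0,1,0,0,2,3)! = 1/12  (running 1/12)
⟨..|..⟩ = √(864/35)·(1/12) = +0.414039

+√(6/35) = +0.414039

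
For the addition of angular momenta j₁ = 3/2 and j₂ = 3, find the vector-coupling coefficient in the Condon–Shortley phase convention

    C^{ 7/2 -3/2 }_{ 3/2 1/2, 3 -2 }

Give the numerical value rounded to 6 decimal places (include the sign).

triangle: 1!×2!×5!/9! = 240/362880
(j±m)!: 2!×1!×1!×5!×2!×5! = 57600
prefactor² = (2J+1)×Δ×N² = 6400/21
  k=0: +1/(0!×1!×1!×1!×1!×4!) = 1/24
  k=1: −1/(1!×0!×0!×0!×2!×5!) = -1/240
Σ = 3/80  ⇒  CG² = 6400/21×3/80² = 3/7
CG = +√(3/7) = +0.654654

+0.654654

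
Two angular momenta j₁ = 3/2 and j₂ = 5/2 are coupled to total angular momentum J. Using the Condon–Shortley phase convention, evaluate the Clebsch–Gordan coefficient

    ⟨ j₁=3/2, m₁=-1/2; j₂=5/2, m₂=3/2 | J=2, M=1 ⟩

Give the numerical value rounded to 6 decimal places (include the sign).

+0.154303

√[5·2!1!3!/7! · 1!2!4!1!3!1!] = √(24/7)
  +(−1)^1/∏(1,1,1,3,0,0)! = -1/6  (running -1/6)
  +(−1)^2/∏(2,0,0,2,1,1)! = 1/4  (running 1/12)
⟨..|..⟩ = √(24/7)·(1/12) = +0.154303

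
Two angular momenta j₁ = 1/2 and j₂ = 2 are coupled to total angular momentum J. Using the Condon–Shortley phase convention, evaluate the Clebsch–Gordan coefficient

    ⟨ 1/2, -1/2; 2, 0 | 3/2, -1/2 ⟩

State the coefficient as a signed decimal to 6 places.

-0.632456

√[4·1!0!3!/5! · 0!1!2!2!1!2!] = √(8/5)
  +(−1)^1/∏(1,0,0,1,0,2)! = -1/2  (running -1/2)
⟨..|..⟩ = √(8/5)·(-1/2) = -0.632456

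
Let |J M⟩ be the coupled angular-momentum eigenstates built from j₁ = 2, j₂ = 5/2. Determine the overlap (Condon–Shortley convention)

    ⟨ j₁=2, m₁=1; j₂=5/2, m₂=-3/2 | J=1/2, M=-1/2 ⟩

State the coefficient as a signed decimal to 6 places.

−√(4/15) ≈ -0.516398

√[2·4!0!1!/6! · 3!1!1!4!0!1!] = √(48/5)
  +(−1)^1/∏(1,3,0,0,0,1)! = -1/6  (running -1/6)
⟨..|..⟩ = √(48/5)·(-1/6) = -0.516398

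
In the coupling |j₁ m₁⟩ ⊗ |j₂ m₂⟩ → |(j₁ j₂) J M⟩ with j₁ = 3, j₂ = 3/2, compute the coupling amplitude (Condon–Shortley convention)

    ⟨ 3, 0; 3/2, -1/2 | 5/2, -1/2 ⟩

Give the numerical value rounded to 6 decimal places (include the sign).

triangle: 2!*4!*1!/8! = 48/40320
(j±m)!: 3!*3!*1!*2!*2!*3! = 864
prefactor² = (2J+1)*Δ*N² = 216/35
  k=0: +1/(0!*2!*3!*1!*1!*0!) = 1/12
  k=1: −1/(1!*1!*2!*0!*2!*1!) = -1/4
Σ = -1/6  ⇒  CG² = 216/35*(-1/6)² = 6/35
CG = −√(6/35) = -0.414039

−√(6/35) = -0.414039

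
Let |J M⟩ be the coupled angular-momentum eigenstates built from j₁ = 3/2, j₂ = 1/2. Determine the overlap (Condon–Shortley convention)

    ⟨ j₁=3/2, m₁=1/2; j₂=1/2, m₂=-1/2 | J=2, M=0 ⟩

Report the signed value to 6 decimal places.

+√(1/2) = +0.707107

j₁+j₂−J=0  J+j₁−j₂=3  J−j₁+j₂=1  j₁+j₂+J+1=5
(j₁±m₁, j₂±m₂, J±M) = (2,1,0,1,2,2)
P² = 2
sum k=0..0:
  [0] +1/2 = 1/2
S = 1/2
C² = P²·S² = 1/2 ; C = +0.707107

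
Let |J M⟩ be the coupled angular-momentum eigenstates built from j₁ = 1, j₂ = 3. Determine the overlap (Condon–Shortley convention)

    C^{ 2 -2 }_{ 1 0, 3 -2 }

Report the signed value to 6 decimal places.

√[5·2!0!4!/7! · 1!1!1!5!0!4!] = √(960/7)
  +(−1)^1/∏(1,1,0,0,0,4)! = -1/24  (running -1/24)
⟨..|..⟩ = √(960/7)·(-1/24) = -0.487950

−√(5/21) ≈ -0.487950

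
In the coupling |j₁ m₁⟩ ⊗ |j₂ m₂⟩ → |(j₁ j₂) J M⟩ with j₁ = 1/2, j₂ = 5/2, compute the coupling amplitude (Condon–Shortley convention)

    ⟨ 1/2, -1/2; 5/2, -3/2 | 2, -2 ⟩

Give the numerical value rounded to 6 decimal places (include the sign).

j₁+j₂−J=1  J+j₁−j₂=0  J−j₁+j₂=4  j₁+j₂+J+1=6
(j₁±m₁, j₂±m₂, J±M) = (0,1,1,4,0,4)
P² = 96
sum k=1..1:
  [1] −1/24 = -1/24
S = -1/24
C² = P²·S² = 1/6 ; C = -0.408248

-0.408248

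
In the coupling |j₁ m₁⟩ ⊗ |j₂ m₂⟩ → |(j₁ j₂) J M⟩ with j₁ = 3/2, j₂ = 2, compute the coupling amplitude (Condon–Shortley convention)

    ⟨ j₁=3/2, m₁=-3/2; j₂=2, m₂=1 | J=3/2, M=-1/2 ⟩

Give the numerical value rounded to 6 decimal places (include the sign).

+0.632456  (= +√(2/5))

j₁+j₂−J=2  J+j₁−j₂=1  J−j₁+j₂=2  j₁+j₂+J+1=6
(j₁±m₁, j₂±m₂, J±M) = (0,3,3,1,1,2)
P² = 8/5
sum k=2..2:
  [2] +1/2 = 1/2
S = 1/2
C² = P²·S² = 2/5 ; C = +0.632456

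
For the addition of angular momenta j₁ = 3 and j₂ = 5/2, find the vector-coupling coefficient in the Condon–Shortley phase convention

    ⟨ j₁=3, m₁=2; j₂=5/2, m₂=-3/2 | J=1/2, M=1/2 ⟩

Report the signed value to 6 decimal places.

√[2·5!1!0!/7! · 5!1!1!4!1!0!] = √(960/7)
  +(−1)^1/∏(1,4,0,0,1,0)! = -1/24  (running -1/24)
⟨..|..⟩ = √(960/7)·(-1/24) = -0.487950

−√(5/21) ≈ -0.487950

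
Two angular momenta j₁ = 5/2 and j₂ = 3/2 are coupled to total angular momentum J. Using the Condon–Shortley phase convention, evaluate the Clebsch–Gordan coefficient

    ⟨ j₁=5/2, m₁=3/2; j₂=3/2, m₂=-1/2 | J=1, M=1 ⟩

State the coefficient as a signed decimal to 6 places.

−√(3/10) ≈ -0.547723

j₁+j₂−J=3  J+j₁−j₂=2  J−j₁+j₂=0  j₁+j₂+J+1=6
(j₁±m₁, j₂±m₂, J±M) = (4,1,1,2,2,0)
P² = 24/5
sum k=1..1:
  [1] −1/4 = -1/4
S = -1/4
C² = P²·S² = 3/10 ; C = -0.547723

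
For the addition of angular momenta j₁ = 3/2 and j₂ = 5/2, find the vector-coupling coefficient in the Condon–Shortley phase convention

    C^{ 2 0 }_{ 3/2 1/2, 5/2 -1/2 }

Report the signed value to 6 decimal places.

√[5·2!1!3!/7! · 2!1!2!3!2!2!] = √(8/7)
  +(−1)^0/∏(0,2,1,2,0,1)! = 1/4  (running 1/4)
  +(−1)^1/∏(1,1,0,1,1,2)! = -1/2  (running -1/4)
⟨..|..⟩ = √(8/7)·(-1/4) = -0.267261

-0.267261  (= −√(1/14))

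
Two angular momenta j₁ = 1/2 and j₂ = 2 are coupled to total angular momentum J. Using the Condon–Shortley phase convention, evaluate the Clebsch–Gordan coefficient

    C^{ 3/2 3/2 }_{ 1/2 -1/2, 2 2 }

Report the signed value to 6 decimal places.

−√(4/5) ≈ -0.894427

√[4·1!0!3!/5! · 0!1!4!0!3!0!] = √(144/5)
  +(−1)^1/∏(1,0,0,3,0,0)! = -1/6  (running -1/6)
⟨..|..⟩ = √(144/5)·(-1/6) = -0.894427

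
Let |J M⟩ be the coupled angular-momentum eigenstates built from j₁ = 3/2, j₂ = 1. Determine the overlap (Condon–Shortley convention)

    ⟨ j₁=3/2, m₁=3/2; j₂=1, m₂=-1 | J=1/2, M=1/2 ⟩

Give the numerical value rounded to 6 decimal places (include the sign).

√[2·2!1!0!/4! · 3!0!0!2!1!0!] = √(2)
  +(−1)^0/∏(0,2,0,0,1,0)! = 1/2  (running 1/2)
⟨..|..⟩ = √(2)·(1/2) = +0.707107

+0.707107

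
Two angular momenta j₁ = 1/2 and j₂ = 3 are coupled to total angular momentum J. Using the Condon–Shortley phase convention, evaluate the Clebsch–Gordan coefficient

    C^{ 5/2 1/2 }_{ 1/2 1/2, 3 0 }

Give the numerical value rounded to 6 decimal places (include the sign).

+√(3/7) = +0.654654

√[6·1!0!5!/7! · 1!0!3!3!3!2!] = √(432/7)
  +(−1)^0/∏(0,1,0,3,0,2)! = 1/12  (running 1/12)
⟨..|..⟩ = √(432/7)·(1/12) = +0.654654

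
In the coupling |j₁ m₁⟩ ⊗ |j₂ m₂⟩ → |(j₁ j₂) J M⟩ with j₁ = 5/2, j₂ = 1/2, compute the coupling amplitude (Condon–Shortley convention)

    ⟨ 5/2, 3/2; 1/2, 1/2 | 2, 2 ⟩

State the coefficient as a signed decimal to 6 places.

j₁+j₂−J=1  J+j₁−j₂=4  J−j₁+j₂=0  j₁+j₂+J+1=6
(j₁±m₁, j₂±m₂, J±M) = (4,1,1,0,4,0)
P² = 96
sum k=1..1:
  [1] −1/24 = -1/24
S = -1/24
C² = P²·S² = 1/6 ; C = -0.408248

-0.408248  (= −√(1/6))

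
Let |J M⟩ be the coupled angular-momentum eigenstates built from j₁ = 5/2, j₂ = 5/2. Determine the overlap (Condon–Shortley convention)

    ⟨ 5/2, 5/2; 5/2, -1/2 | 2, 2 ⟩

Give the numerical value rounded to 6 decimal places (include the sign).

j₁+j₂−J=3  J+j₁−j₂=2  J−j₁+j₂=2  j₁+j₂+J+1=8
(j₁±m₁, j₂±m₂, J±M) = (5,0,2,3,4,0)
P² = 720/7
sum k=0..0:
  [0] +1/24 = 1/24
S = 1/24
C² = P²·S² = 5/28 ; C = +0.422577

+√(5/28) ≈ +0.422577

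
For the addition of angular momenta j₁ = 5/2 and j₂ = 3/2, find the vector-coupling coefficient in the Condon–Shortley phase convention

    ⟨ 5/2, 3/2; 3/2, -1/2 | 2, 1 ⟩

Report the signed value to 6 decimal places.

+√(1/42) ≈ +0.154303

j₁+j₂−J=2  J+j₁−j₂=3  J−j₁+j₂=1  j₁+j₂+J+1=7
(j₁±m₁, j₂±m₂, J±M) = (4,1,1,2,3,1)
P² = 24/7
sum k=0..1:
  [0] +1/4 = 1/4
  [1] −1/6 = -1/6
S = 1/12
C² = P²·S² = 1/42 ; C = +0.154303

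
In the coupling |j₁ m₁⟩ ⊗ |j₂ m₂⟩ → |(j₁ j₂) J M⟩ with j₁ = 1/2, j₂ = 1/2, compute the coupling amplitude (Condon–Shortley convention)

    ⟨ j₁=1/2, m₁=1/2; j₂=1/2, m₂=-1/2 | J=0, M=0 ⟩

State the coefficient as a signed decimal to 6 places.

+0.707107

triangle: 1!*0!*0!/2! = 1/2
(j±m)!: 1!*0!*0!*1!*0!*0! = 1
prefactor² = (2J+1)*Δ*N² = 1/2
  k=0: +1/(0!*1!*0!*0!*0!*0!) = 1
Σ = 1  ⇒  CG² = 1/2*1² = 1/2
CG = +√(1/2) = +0.707107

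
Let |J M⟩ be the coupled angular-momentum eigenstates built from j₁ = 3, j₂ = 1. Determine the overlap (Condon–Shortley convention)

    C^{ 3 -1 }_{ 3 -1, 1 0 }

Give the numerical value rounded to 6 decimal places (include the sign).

j₁+j₂−J=1  J+j₁−j₂=5  J−j₁+j₂=1  j₁+j₂+J+1=8
(j₁±m₁, j₂±m₂, J±M) = (2,4,1,1,2,4)
P² = 48
sum k=0..1:
  [0] +1/24 = 1/24
  [1] −1/12 = -1/12
S = -1/24
C² = P²·S² = 1/12 ; C = -0.288675

-0.288675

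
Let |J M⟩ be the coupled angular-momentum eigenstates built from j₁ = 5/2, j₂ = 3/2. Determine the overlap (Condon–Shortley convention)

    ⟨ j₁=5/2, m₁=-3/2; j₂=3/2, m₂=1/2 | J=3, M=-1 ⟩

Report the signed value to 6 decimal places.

triangle: 1!·4!·2!/8! = 48/40320
(j±m)!: 1!·4!·2!·1!·2!·4! = 2304
prefactor² = (2J+1)·Δ·N² = 96/5
  k=0: +1/(0!·1!·4!·2!·0!·0!) = 1/48
  k=1: −1/(1!·0!·3!·1!·1!·1!) = -1/6
Σ = -7/48  ⇒  CG² = 96/5·(-7/48)² = 49/120
CG = −√(49/120) = -0.639010

-0.639010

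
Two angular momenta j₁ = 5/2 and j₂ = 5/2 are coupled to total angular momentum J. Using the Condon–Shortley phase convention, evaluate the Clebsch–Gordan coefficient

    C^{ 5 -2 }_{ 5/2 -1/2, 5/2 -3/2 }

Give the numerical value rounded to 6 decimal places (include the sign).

√[11·0!5!5!/11! · 2!3!1!4!3!7!] = √(34560)
  +(−1)^0/∏(0,0,3,1,2,4)! = 1/288  (running 1/288)
⟨..|..⟩ = √(34560)·(1/288) = +0.645497

+√(5/12) = +0.645497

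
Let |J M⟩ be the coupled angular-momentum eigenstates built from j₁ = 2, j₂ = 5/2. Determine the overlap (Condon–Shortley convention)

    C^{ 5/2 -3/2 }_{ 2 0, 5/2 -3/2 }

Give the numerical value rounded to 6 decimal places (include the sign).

√[6·2!2!3!/8! · 2!2!1!4!1!4!] = √(288/35)
  +(−1)^0/∏(0,2,2,1,0,2)! = 1/8  (running 1/8)
  +(−1)^1/∏(1,1,1,0,1,3)! = -1/6  (running -1/24)
⟨..|..⟩ = √(288/35)·(-1/24) = -0.119523

−√(1/70) = -0.119523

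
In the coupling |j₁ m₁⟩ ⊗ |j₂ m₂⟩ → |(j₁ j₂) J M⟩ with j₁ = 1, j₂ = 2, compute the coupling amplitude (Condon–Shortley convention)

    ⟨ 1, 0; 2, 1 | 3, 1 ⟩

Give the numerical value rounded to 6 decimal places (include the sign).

triangle: 0!×2!×4!/7! = 48/5040
(j±m)!: 1!×1!×3!×1!×4!×2! = 288
prefactor² = (2J+1)×Δ×N² = 96/5
  k=0: +1/(0!×0!×1!×3!×1!×1!) = 1/6
Σ = 1/6  ⇒  CG² = 96/5×1/6² = 8/15
CG = +√(8/15) = +0.730297

+√(8/15) ≈ +0.730297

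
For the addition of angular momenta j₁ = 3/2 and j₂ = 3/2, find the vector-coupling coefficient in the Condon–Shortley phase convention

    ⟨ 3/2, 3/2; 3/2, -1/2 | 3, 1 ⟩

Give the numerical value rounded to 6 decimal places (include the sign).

√[7·0!3!3!/7! · 3!0!1!2!4!2!] = √(144/5)
  +(−1)^0/∏(0,0,0,1,3,2)! = 1/12  (running 1/12)
⟨..|..⟩ = √(144/5)·(1/12) = +0.447214

+√(1/5) = +0.447214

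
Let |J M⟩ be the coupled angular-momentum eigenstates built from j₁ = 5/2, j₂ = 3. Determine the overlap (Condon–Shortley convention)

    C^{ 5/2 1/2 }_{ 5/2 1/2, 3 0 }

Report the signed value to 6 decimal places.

-0.276026  (= −√(8/105))

triangle: 3!·2!·3!/9! = 72/362880
(j±m)!: 3!·2!·3!·3!·3!·2! = 5184
prefactor² = (2J+1)·Δ·N² = 216/35
  k=0: +1/(0!·3!·2!·3!·0!·0!) = 1/72
  k=1: −1/(1!·2!·1!·2!·1!·1!) = -1/4
  k=2: +1/(2!·1!·0!·1!·2!·2!) = 1/8
Σ = -1/9  ⇒  CG² = 216/35·(-1/9)² = 8/105
CG = −√(8/105) = -0.276026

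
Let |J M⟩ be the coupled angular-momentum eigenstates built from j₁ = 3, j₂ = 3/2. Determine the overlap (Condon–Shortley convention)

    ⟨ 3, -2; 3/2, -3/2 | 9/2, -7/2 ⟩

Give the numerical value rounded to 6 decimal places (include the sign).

j₁+j₂−J=0  J+j₁−j₂=6  J−j₁+j₂=3  j₁+j₂+J+1=10
(j₁±m₁, j₂±m₂, J±M) = (1,5,0,3,1,8)
P² = 345600
sum k=0..0:
  [0] +1/720 = 1/720
S = 1/720
C² = P²·S² = 2/3 ; C = +0.816497

+√(2/3) ≈ +0.816497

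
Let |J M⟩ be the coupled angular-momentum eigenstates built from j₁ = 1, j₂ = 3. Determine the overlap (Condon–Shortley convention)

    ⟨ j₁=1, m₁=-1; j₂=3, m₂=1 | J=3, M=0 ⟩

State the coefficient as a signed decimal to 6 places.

−√(1/2) ≈ -0.707107

triangle: 1!*1!*5!/8! = 120/40320
(j±m)!: 0!*2!*4!*2!*3!*3! = 3456
prefactor² = (2J+1)*Δ*N² = 72
  k=1: −1/(1!*0!*1!*3!*0!*2!) = -1/12
Σ = -1/12  ⇒  CG² = 72*(-1/12)² = 1/2
CG = −√(1/2) = -0.707107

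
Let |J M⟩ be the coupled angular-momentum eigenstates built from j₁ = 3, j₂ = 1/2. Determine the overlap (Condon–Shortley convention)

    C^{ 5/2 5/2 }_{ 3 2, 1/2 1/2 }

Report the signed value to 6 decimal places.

j₁+j₂−J=1  J+j₁−j₂=5  J−j₁+j₂=0  j₁+j₂+J+1=7
(j₁±m₁, j₂±m₂, J±M) = (5,1,1,0,5,0)
P² = 14400/7
sum k=1..1:
  [1] −1/120 = -1/120
S = -1/120
C² = P²·S² = 1/7 ; C = -0.377964

−√(1/7) = -0.377964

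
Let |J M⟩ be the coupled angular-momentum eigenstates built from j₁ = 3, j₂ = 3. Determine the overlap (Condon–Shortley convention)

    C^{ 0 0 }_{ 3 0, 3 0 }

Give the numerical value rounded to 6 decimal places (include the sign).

√[1·6!0!0!/7! · 3!3!3!3!0!0!] = √(1296/7)
  +(−1)^3/∏(3,3,0,0,0,0)! = -1/36  (running -1/36)
⟨..|..⟩ = √(1296/7)·(-1/36) = -0.377964

-0.377964  (= −√(1/7))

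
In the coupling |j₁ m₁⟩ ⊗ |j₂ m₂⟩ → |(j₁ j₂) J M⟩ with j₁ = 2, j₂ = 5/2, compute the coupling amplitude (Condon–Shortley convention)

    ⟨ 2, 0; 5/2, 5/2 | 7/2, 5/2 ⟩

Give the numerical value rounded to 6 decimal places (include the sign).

-0.690066

triangle: 1!·3!·4!/9! = 144/362880
(j±m)!: 2!·2!·5!·0!·6!·1! = 345600
prefactor² = (2J+1)·Δ·N² = 7680/7
  k=1: −1/(1!·0!·1!·4!·2!·0!) = -1/48
Σ = -1/48  ⇒  CG² = 7680/7·(-1/48)² = 10/21
CG = −√(10/21) = -0.690066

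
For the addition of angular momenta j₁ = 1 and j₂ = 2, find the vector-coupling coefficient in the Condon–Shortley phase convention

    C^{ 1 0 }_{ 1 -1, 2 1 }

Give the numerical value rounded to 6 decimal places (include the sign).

√[3·2!0!2!/5! · 0!2!3!1!1!1!] = √(6/5)
  +(−1)^2/∏(2,0,0,1,0,1)! = 1/2  (running 1/2)
⟨..|..⟩ = √(6/5)·(1/2) = +0.547723

+√(3/10) ≈ +0.547723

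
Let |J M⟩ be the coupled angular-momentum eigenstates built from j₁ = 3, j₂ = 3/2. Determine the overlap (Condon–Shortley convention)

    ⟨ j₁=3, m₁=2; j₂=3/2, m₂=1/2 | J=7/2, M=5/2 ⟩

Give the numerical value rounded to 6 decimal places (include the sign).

√[8·1!5!2!/9! · 5!1!2!1!6!1!] = √(6400/7)
  +(−1)^0/∏(0,1,1,2,4,0)! = 1/48  (running 1/48)
  +(−1)^1/∏(1,0,0,1,5,1)! = -1/120  (running 1/80)
⟨..|..⟩ = √(6400/7)·(1/80) = +0.377964

+√(1/7) ≈ +0.377964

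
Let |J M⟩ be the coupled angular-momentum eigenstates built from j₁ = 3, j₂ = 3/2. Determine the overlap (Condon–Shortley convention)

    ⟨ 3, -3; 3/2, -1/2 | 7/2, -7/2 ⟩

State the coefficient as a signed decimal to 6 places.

−√(2/3) = -0.816497

j₁+j₂−J=1  J+j₁−j₂=5  J−j₁+j₂=2  j₁+j₂+J+1=9
(j₁±m₁, j₂±m₂, J±M) = (0,6,1,2,0,7)
P² = 38400
sum k=1..1:
  [1] −1/240 = -1/240
S = -1/240
C² = P²·S² = 2/3 ; C = -0.816497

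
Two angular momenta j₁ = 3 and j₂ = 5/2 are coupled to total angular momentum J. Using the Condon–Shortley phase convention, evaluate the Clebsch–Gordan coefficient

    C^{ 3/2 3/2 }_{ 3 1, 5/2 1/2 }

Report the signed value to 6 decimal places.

+0.507093

triangle: 4!·2!·1!/8! = 48/40320
(j±m)!: 4!·2!·3!·2!·3!·0! = 3456
prefactor² = (2J+1)·Δ·N² = 576/35
  k=2: +1/(2!·2!·0!·1!·2!·0!) = 1/8
Σ = 1/8  ⇒  CG² = 576/35·1/8² = 9/35
CG = +√(9/35) = +0.507093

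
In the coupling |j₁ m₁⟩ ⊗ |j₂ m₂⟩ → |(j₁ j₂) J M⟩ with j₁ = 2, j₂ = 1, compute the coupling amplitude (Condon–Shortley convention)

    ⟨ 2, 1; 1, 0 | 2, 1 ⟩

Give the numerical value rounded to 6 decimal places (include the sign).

+0.408248  (= +√(1/6))

triangle: 1!×3!×1!/6! = 6/720
(j±m)!: 3!×1!×1!×1!×3!×1! = 36
prefactor² = (2J+1)×Δ×N² = 3/2
  k=0: +1/(0!×1!×1!×1!×2!×0!) = 1/2
  k=1: −1/(1!×0!×0!×0!×3!×1!) = -1/6
Σ = 1/3  ⇒  CG² = 3/2×1/3² = 1/6
CG = +√(1/6) = +0.408248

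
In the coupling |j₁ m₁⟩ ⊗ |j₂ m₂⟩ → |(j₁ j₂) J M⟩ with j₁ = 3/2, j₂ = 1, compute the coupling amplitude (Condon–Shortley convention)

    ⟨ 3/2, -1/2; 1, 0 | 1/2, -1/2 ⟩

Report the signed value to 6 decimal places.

√[2·2!1!0!/4! · 1!2!1!1!0!1!] = √(1/3)
  +(−1)^1/∏(1,1,1,0,0,0)! = -1  (running -1)
⟨..|..⟩ = √(1/3)·(-1) = -0.577350

-0.577350  (= −√(1/3))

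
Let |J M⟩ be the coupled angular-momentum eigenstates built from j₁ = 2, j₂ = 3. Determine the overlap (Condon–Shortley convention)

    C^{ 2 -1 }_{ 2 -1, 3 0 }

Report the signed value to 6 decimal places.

j₁+j₂−J=3  J+j₁−j₂=1  J−j₁+j₂=3  j₁+j₂+J+1=8
(j₁±m₁, j₂±m₂, J±M) = (1,3,3,3,1,3)
P² = 81/14
sum k=2..3:
  [2] +1/4 = 1/4
  [3] −1/36 = -1/36
S = 2/9
C² = P²·S² = 2/7 ; C = +0.534522

+0.534522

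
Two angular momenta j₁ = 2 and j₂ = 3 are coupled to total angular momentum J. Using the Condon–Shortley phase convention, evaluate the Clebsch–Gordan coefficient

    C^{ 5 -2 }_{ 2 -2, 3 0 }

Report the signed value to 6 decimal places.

+√(1/6) ≈ +0.408248

j₁+j₂−J=0  J+j₁−j₂=4  J−j₁+j₂=6  j₁+j₂+J+1=11
(j₁±m₁, j₂±m₂, J±M) = (0,4,3,3,3,7)
P² = 124416
sum k=0..0:
  [0] +1/864 = 1/864
S = 1/864
C² = P²·S² = 1/6 ; C = +0.408248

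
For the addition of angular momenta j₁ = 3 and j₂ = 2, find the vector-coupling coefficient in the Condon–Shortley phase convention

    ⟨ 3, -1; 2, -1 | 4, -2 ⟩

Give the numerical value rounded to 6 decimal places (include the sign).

j₁+j₂−J=1  J+j₁−j₂=5  J−j₁+j₂=3  j₁+j₂+J+1=10
(j₁±m₁, j₂±m₂, J±M) = (2,4,1,3,2,6)
P² = 5184/7
sum k=0..1:
  [0] +1/48 = 1/48
  [1] −1/72 = -1/72
S = 1/144
C² = P²·S² = 1/28 ; C = +0.188982

+0.188982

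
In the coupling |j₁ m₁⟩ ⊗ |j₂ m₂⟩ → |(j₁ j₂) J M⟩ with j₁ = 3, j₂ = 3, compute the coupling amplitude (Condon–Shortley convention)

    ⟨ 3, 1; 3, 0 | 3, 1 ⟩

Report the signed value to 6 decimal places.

√[7·3!3!3!/10! · 4!2!3!3!4!2!] = √(864/25)
  +(−1)^0/∏(0,3,2,3,1,0)! = 1/72  (running 1/72)
  +(−1)^1/∏(1,2,1,2,2,1)! = -1/8  (running -1/9)
  +(−1)^2/∏(2,1,0,1,3,2)! = 1/24  (running -5/72)
⟨..|..⟩ = √(864/25)·(-5/72) = -0.408248

-0.408248  (= −√(1/6))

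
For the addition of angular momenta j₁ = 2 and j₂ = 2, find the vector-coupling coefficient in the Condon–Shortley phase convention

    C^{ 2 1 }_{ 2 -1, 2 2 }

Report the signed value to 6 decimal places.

√[5·2!2!2!/7! · 1!3!4!0!3!1!] = √(48/7)
  +(−1)^2/∏(2,0,1,2,1,0)! = 1/4  (running 1/4)
⟨..|..⟩ = √(48/7)·(1/4) = +0.654654

+0.654654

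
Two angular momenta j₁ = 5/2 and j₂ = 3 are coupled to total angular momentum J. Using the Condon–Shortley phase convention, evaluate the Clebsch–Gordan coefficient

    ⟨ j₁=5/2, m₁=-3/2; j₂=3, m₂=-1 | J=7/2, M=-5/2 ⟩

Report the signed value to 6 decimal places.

j₁+j₂−J=2  J+j₁−j₂=3  J−j₁+j₂=4  j₁+j₂+J+1=10
(j₁±m₁, j₂±m₂, J±M) = (1,4,2,4,1,6)
P² = 18432/35
sum k=1..2:
  [1] −1/36 = -1/36
  [2] +1/96 = 1/96
S = -5/288
C² = P²·S² = 10/63 ; C = -0.398410

−√(10/63) = -0.398410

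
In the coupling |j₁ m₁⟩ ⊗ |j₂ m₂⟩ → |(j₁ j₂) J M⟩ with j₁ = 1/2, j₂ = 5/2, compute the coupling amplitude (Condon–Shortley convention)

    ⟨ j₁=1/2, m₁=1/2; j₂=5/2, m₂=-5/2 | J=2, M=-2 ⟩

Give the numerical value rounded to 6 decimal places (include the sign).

+√(5/6) ≈ +0.912871

√[5·1!0!4!/6! · 1!0!0!5!0!4!] = √(480)
  +(−1)^0/∏(0,1,0,0,0,4)! = 1/24  (running 1/24)
⟨..|..⟩ = √(480)·(1/24) = +0.912871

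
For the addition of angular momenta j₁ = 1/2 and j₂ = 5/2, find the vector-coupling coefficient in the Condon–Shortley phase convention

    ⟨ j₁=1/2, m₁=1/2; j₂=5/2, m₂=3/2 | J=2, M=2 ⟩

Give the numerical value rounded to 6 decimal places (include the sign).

+0.408248

triangle: 1!*0!*4!/6! = 24/720
(j±m)!: 1!*0!*4!*1!*4!*0! = 576
prefactor² = (2J+1)*Δ*N² = 96
  k=0: +1/(0!*1!*0!*4!*0!*0!) = 1/24
Σ = 1/24  ⇒  CG² = 96*1/24² = 1/6
CG = +√(1/6) = +0.408248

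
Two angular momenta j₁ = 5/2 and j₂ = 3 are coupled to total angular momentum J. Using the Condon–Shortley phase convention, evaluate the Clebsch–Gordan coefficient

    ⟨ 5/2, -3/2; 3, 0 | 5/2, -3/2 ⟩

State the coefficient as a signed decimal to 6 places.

j₁+j₂−J=3  J+j₁−j₂=2  J−j₁+j₂=3  j₁+j₂+J+1=9
(j₁±m₁, j₂±m₂, J±M) = (1,4,3,3,1,4)
P² = 864/35
sum k=2..3:
  [2] +1/8 = 1/8
  [3] −1/36 = -1/36
S = 7/72
C² = P²·S² = 7/30 ; C = +0.483046

+0.483046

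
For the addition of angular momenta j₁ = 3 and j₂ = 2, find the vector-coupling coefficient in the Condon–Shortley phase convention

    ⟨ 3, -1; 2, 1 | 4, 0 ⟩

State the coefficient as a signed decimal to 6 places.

triangle: 1!*5!*3!/10! = 720/3628800
(j±m)!: 2!*4!*3!*1!*4!*4! = 165888
prefactor² = (2J+1)*Δ*N² = 10368/35
  k=0: +1/(0!*1!*4!*3!*1!*0!) = 1/144
  k=1: −1/(1!*0!*3!*2!*2!*1!) = -1/24
Σ = -5/144  ⇒  CG² = 10368/35*(-5/144)² = 5/14
CG = −√(5/14) = -0.597614

−√(5/14) ≈ -0.597614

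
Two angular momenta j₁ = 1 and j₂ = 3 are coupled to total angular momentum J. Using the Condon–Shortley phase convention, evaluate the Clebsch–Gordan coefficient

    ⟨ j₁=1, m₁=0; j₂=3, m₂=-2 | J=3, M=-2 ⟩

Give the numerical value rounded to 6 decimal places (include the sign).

+0.577350  (= +√(1/3))

triangle: 1!*1!*5!/8! = 120/40320
(j±m)!: 1!*1!*1!*5!*1!*5! = 14400
prefactor² = (2J+1)*Δ*N² = 300
  k=0: +1/(0!*1!*1!*1!*0!*4!) = 1/24
  k=1: −1/(1!*0!*0!*0!*1!*5!) = -1/120
Σ = 1/30  ⇒  CG² = 300*1/30² = 1/3
CG = +√(1/3) = +0.577350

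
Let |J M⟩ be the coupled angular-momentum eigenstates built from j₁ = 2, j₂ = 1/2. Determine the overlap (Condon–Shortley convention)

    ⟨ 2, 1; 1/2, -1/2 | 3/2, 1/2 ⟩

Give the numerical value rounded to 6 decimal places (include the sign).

+√(3/5) = +0.774597

√[4·1!3!0!/5! · 3!1!0!1!2!1!] = √(12/5)
  +(−1)^0/∏(0,1,1,0,2,0)! = 1/2  (running 1/2)
⟨..|..⟩ = √(12/5)·(1/2) = +0.774597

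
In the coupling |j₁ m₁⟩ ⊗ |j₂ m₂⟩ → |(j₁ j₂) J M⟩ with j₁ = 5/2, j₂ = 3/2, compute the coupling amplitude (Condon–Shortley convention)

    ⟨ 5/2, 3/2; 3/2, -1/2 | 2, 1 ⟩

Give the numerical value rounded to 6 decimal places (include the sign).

j₁+j₂−J=2  J+j₁−j₂=3  J−j₁+j₂=1  j₁+j₂+J+1=7
(j₁±m₁, j₂±m₂, J±M) = (4,1,1,2,3,1)
P² = 24/7
sum k=0..1:
  [0] +1/4 = 1/4
  [1] −1/6 = -1/6
S = 1/12
C² = P²·S² = 1/42 ; C = +0.154303

+√(1/42) ≈ +0.154303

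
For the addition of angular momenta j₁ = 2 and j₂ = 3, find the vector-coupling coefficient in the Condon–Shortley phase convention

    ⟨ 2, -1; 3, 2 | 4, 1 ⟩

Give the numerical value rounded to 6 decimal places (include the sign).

triangle: 1!*3!*5!/10! = 720/3628800
(j±m)!: 1!*3!*5!*1!*5!*3! = 518400
prefactor² = (2J+1)*Δ*N² = 6480/7
  k=0: +1/(0!*1!*3!*5!*0!*0!) = 1/720
  k=1: −1/(1!*0!*2!*4!*1!*1!) = -1/48
Σ = -7/360  ⇒  CG² = 6480/7*(-7/360)² = 7/20
CG = −√(7/20) = -0.591608

−√(7/20) = -0.591608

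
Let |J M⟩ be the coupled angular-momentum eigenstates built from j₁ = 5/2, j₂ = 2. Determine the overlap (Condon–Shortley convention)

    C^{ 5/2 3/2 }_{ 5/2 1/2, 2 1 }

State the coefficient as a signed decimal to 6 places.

−√(6/35) ≈ -0.414039

triangle: 2!·3!·2!/8! = 24/40320
(j±m)!: 3!·2!·3!·1!·4!·1! = 1728
prefactor² = (2J+1)·Δ·N² = 216/35
  k=1: −1/(1!·1!·1!·2!·2!·0!) = -1/4
  k=2: +1/(2!·0!·0!·1!·3!·1!) = 1/12
Σ = -1/6  ⇒  CG² = 216/35·(-1/6)² = 6/35
CG = −√(6/35) = -0.414039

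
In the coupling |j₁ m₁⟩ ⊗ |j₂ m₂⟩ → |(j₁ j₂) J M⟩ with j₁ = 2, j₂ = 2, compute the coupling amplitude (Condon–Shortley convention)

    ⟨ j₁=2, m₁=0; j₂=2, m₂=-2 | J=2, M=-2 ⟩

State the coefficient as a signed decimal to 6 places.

j₁+j₂−J=2  J+j₁−j₂=2  J−j₁+j₂=2  j₁+j₂+J+1=7
(j₁±m₁, j₂±m₂, J±M) = (2,2,0,4,0,4)
P² = 128/7
sum k=0..0:
  [0] +1/8 = 1/8
S = 1/8
C² = P²·S² = 2/7 ; C = +0.534522

+0.534522  (= +√(2/7))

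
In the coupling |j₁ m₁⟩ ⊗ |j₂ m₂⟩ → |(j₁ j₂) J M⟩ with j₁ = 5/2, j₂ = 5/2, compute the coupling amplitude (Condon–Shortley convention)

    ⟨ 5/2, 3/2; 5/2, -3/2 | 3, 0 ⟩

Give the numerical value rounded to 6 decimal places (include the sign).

√[7·2!3!3!/9! · 4!1!1!4!3!3!] = √(144/5)
  +(−1)^0/∏(0,2,1,1,2,2)! = 1/8  (running 1/8)
  +(−1)^1/∏(1,1,0,0,3,3)! = -1/36  (running 7/72)
⟨..|..⟩ = √(144/5)·(7/72) = +0.521749

+0.521749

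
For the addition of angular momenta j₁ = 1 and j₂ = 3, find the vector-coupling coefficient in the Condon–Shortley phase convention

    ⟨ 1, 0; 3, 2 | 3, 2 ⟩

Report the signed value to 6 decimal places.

-0.577350  (= −√(1/3))

j₁+j₂−J=1  J+j₁−j₂=1  J−j₁+j₂=5  j₁+j₂+J+1=8
(j₁±m₁, j₂±m₂, J±M) = (1,1,5,1,5,1)
P² = 300
sum k=0..1:
  [0] +1/120 = 1/120
  [1] −1/24 = -1/24
S = -1/30
C² = P²·S² = 1/3 ; C = -0.577350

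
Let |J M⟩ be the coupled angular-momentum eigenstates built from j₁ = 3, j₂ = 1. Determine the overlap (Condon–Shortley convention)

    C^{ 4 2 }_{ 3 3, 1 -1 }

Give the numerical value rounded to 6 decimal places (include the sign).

+√(1/28) ≈ +0.188982

triangle: 0!·6!·2!/9! = 1440/362880
(j±m)!: 6!·0!·0!·2!·6!·2! = 2073600
prefactor² = (2J+1)·Δ·N² = 518400/7
  k=0: +1/(0!·0!·0!·0!·6!·2!) = 1/1440
Σ = 1/1440  ⇒  CG² = 518400/7·1/1440² = 1/28
CG = +√(1/28) = +0.188982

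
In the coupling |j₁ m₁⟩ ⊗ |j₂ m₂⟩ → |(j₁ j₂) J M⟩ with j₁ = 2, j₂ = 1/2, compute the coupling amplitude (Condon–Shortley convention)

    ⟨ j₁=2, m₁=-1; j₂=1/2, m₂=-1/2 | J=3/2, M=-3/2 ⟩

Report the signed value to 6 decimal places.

+0.447214

triangle: 1!·3!·0!/5! = 6/120
(j±m)!: 1!·3!·0!·1!·0!·3! = 36
prefactor² = (2J+1)·Δ·N² = 36/5
  k=0: +1/(0!·1!·3!·0!·0!·0!) = 1/6
Σ = 1/6  ⇒  CG² = 36/5·1/6² = 1/5
CG = +√(1/5) = +0.447214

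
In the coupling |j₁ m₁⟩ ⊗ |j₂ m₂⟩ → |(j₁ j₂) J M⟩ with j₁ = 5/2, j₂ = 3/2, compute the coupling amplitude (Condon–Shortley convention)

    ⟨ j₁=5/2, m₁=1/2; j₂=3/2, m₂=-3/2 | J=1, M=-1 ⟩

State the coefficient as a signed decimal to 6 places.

+0.223607  (= +√(1/20))

triangle: 3!*2!*0!/6! = 12/720
(j±m)!: 3!*2!*0!*3!*0!*2! = 144
prefactor² = (2J+1)*Δ*N² = 36/5
  k=0: +1/(0!*3!*2!*0!*0!*0!) = 1/12
Σ = 1/12  ⇒  CG² = 36/5*1/12² = 1/20
CG = +√(1/20) = +0.223607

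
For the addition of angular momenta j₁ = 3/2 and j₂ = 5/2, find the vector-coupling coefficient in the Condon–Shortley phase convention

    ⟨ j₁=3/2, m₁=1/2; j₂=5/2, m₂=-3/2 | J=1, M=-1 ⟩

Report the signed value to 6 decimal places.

−√(3/10) ≈ -0.547723

√[3·3!0!2!/6! · 2!1!1!4!0!2!] = √(24/5)
  +(−1)^1/∏(1,2,0,0,0,2)! = -1/4  (running -1/4)
⟨..|..⟩ = √(24/5)·(-1/4) = -0.547723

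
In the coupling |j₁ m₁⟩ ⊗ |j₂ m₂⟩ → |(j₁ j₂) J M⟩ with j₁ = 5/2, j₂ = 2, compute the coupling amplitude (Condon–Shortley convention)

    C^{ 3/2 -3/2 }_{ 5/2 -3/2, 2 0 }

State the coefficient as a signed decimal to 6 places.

√[4·3!2!1!/7! · 1!4!2!2!0!3!] = √(192/35)
  +(−1)^2/∏(2,1,2,0,0,1)! = 1/4  (running 1/4)
⟨..|..⟩ = √(192/35)·(1/4) = +0.585540

+√(12/35) ≈ +0.585540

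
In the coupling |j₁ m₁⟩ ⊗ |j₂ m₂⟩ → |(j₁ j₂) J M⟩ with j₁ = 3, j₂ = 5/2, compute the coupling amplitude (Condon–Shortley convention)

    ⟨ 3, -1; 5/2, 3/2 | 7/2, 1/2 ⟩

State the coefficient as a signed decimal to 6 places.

+√(8/63) ≈ +0.356348

√[8·2!4!3!/10! · 2!4!4!1!4!3!] = √(18432/175)
  +(−1)^1/∏(1,1,3,3,1,0)! = -1/36  (running -1/36)
  +(−1)^2/∏(2,0,2,2,2,1)! = 1/16  (running 5/144)
⟨..|..⟩ = √(18432/175)·(5/144) = +0.356348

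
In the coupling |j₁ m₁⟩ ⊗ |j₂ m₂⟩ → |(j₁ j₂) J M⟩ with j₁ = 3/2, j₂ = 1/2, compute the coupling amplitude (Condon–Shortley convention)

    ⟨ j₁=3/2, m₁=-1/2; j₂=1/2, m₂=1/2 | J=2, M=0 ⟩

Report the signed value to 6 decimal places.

+0.707107  (= +√(1/2))

√[5·0!3!1!/5! · 1!2!1!0!2!2!] = √(2)
  +(−1)^0/∏(0,0,2,1,1,0)! = 1/2  (running 1/2)
⟨..|..⟩ = √(2)·(1/2) = +0.707107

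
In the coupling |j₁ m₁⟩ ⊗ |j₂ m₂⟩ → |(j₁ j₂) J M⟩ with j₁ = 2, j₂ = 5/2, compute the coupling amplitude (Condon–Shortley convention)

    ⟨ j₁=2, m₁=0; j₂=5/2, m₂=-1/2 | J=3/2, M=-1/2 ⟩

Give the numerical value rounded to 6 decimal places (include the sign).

-0.239046

j₁+j₂−J=3  J+j₁−j₂=1  J−j₁+j₂=2  j₁+j₂+J+1=7
(j₁±m₁, j₂±m₂, J±M) = (2,2,2,3,1,2)
P² = 32/35
sum k=1..2:
  [1] −1/2 = -1/2
  [2] +1/4 = 1/4
S = -1/4
C² = P²·S² = 2/35 ; C = -0.239046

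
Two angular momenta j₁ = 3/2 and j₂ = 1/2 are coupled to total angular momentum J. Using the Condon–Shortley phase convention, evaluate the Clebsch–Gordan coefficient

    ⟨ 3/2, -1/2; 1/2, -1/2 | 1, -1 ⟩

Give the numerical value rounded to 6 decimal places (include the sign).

√[3·1!2!0!/4! · 1!2!0!1!0!2!] = √(1)
  +(−1)^0/∏(0,1,2,0,0,0)! = 1/2  (running 1/2)
⟨..|..⟩ = √(1)·(1/2) = +0.500000

+√(1/4) ≈ +0.500000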